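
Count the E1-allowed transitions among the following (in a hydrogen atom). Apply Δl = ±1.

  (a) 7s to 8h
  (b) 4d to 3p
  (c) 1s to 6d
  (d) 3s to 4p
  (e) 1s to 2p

(a) forbidden — Δl = +5 (E1 requires Δl = ±1)
(b) allowed
(c) forbidden — Δl = +2 (E1 requires Δl = ±1)
(d) allowed
(e) allowed
Total allowed: 3 of 5.

3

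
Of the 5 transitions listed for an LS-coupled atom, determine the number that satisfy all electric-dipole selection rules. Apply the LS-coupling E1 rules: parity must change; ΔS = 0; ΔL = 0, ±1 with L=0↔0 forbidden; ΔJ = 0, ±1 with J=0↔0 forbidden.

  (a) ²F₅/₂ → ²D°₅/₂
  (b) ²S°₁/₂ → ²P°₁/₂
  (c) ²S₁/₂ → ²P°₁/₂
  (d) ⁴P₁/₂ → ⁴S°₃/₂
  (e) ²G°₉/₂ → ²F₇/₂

4

(a) allowed
(b) forbidden (parity fails)
(c) allowed
(d) allowed
(e) allowed
Total allowed: 4 of 5.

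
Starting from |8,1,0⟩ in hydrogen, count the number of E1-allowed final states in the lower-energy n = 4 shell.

4

E1 requires Δl = ±1, so l_f ∈ {0, 2}; with 0 ≤ l_f ≤ n_f−1 = 3, the allowed l_f values are {0, 2}.
For l_f = 0: m_f ∈ {m_i−1, m_i, m_i+1} ∩ [−0, 0] = {0} → 1 state.
For l_f = 2: m_f ∈ {m_i−1, m_i, m_i+1} ∩ [−2, 2] = {-1, 0, 1} → 3 states.
Total: 4.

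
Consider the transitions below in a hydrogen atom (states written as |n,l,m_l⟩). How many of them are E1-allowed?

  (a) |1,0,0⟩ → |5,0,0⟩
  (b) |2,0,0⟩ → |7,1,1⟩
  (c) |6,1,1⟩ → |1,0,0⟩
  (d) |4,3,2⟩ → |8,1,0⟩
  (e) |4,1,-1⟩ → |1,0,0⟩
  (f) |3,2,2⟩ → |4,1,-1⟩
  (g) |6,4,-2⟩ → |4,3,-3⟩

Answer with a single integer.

(a) forbidden — Δl = +0 (E1 requires Δl = ±1)
(b) allowed
(c) allowed
(d) forbidden — Δl = -2 (E1 requires Δl = ±1); Δm_l = -2 (E1 requires Δm_l = 0, ±1)
(e) allowed
(f) forbidden — Δm_l = -3 (E1 requires Δm_l = 0, ±1)
(g) allowed
Total allowed: 4 of 7.

4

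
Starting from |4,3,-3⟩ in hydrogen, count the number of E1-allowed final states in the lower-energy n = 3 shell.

1

E1 requires Δl = ±1, so l_f ∈ {2, 4}; with 0 ≤ l_f ≤ n_f−1 = 2, the allowed l_f values are {2}.
For l_f = 2: m_f ∈ {m_i−1, m_i, m_i+1} ∩ [−2, 2] = {-2} → 1 state.
Total: 1.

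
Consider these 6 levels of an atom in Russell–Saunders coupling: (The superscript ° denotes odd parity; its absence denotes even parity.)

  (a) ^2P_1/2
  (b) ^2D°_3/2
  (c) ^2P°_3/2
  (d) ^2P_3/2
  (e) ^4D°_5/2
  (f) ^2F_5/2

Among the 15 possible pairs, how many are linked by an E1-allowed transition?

5

(a)–(b): allowed.
(a)–(c): allowed.
(a)–(d): forbidden (parity).
(a)–(e): forbidden (ΔS, ΔJ).
(a)–(f): forbidden (parity, ΔL, ΔJ).
(b)–(c): forbidden (parity).
(b)–(d): allowed.
(b)–(e): forbidden (parity, ΔS).
(b)–(f): allowed.
(c)–(d): allowed.
(c)–(e): forbidden (parity, ΔS).
(c)–(f): forbidden (ΔL).
(d)–(e): forbidden (ΔS).
(d)–(f): forbidden (parity, ΔL).
(e)–(f): forbidden (ΔS).
Allowed pairs: 5 of 15.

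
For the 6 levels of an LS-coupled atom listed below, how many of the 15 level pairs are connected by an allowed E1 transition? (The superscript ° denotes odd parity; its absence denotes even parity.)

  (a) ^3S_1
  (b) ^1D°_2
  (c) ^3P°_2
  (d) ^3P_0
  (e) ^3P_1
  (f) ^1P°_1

2

(a)–(b): forbidden (ΔS, ΔL).
(a)–(c): allowed.
(a)–(d): forbidden (parity).
(a)–(e): forbidden (parity).
(a)–(f): forbidden (ΔS).
(b)–(c): forbidden (parity, ΔS).
(b)–(d): forbidden (ΔS, ΔJ).
(b)–(e): forbidden (ΔS).
(b)–(f): forbidden (parity).
(c)–(d): forbidden (ΔJ).
(c)–(e): allowed.
(c)–(f): forbidden (parity, ΔS).
(d)–(e): forbidden (parity).
(d)–(f): forbidden (ΔS).
(e)–(f): forbidden (ΔS).
Allowed pairs: 2 of 15.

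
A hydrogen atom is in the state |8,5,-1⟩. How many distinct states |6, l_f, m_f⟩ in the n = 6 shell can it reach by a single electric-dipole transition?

E1 requires Δl = ±1, so l_f ∈ {4, 6}; with 0 ≤ l_f ≤ n_f−1 = 5, the allowed l_f values are {4}.
For l_f = 4: m_f ∈ {m_i−1, m_i, m_i+1} ∩ [−4, 4] = {-2, -1, 0} → 3 states.
Total: 3.

3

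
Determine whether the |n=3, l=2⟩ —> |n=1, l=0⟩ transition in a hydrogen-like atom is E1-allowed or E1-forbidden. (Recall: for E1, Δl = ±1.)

l: 2 → 0 (Δl = -2). Δl = ±1 fails.
The transition is electric-dipole forbidden.

forbidden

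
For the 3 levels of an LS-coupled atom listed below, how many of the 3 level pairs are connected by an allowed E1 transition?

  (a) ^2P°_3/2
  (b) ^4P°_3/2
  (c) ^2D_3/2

(a)–(b): forbidden (parity, ΔS).
(a)–(c): allowed.
(b)–(c): forbidden (ΔS).
Allowed pairs: 1 of 3.

1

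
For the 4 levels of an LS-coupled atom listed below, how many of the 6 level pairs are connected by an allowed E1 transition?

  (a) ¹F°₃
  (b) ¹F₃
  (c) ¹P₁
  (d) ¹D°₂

(a)–(b): allowed.
(a)–(c): forbidden (ΔL, ΔJ).
(a)–(d): forbidden (parity).
(b)–(c): forbidden (parity, ΔL, ΔJ).
(b)–(d): allowed.
(c)–(d): allowed.
Allowed pairs: 3 of 6.

3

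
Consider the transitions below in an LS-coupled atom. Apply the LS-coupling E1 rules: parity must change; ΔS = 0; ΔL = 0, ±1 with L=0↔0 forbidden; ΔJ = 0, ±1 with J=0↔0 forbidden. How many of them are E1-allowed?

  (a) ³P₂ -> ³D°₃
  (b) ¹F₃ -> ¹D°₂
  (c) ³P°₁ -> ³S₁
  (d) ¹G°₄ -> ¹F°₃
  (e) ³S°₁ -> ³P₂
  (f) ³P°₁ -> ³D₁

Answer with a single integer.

5

(a) allowed
(b) allowed
(c) allowed
(d) forbidden (parity fails)
(e) allowed
(f) allowed
Total allowed: 5 of 6.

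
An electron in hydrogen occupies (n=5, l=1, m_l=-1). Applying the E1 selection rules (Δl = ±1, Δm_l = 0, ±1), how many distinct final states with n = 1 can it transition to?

E1 requires Δl = ±1, so l_f ∈ {0, 2}; with 0 ≤ l_f ≤ n_f−1 = 0, the allowed l_f values are {0}.
For l_f = 0: m_f ∈ {m_i−1, m_i, m_i+1} ∩ [−0, 0] = {0} → 1 state.
Total: 1.

1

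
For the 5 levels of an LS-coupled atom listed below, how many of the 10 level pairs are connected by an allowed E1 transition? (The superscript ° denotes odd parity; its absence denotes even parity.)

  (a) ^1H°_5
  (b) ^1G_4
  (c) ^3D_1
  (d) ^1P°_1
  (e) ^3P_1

1

(a)–(b): allowed.
(a)–(c): forbidden (ΔS, ΔL, ΔJ).
(a)–(d): forbidden (parity, ΔL, ΔJ).
(a)–(e): forbidden (ΔS, ΔL, ΔJ).
(b)–(c): forbidden (parity, ΔS, ΔL, ΔJ).
(b)–(d): forbidden (ΔL, ΔJ).
(b)–(e): forbidden (parity, ΔS, ΔL, ΔJ).
(c)–(d): forbidden (ΔS).
(c)–(e): forbidden (parity).
(d)–(e): forbidden (ΔS).
Allowed pairs: 1 of 10.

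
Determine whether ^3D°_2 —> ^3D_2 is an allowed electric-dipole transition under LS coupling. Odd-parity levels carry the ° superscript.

allowed

Reading off the term symbols: S 1→1, L 2→2, J 2→2, parity odd→even.
Parity must change: odd → even — ✓.
ΔS = 0: S: 1 → 1 — ✓.
ΔL = 0, ±1 (not L=0↔0): L: 2 → 2, ΔL = +0 — ✓.
ΔJ = 0, ±1 (not J=0↔0): J: 2 → 2, ΔJ = +0 — ✓.
All four E1 rules are satisfied.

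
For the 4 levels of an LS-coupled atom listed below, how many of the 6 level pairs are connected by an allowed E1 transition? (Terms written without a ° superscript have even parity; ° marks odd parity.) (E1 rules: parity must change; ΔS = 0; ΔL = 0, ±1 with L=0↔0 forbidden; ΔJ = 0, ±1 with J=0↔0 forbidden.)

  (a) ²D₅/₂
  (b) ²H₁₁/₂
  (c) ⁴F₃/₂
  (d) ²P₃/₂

0

(a)–(b): forbidden (parity, ΔL, ΔJ).
(a)–(c): forbidden (parity, ΔS).
(a)–(d): forbidden (parity).
(b)–(c): forbidden (parity, ΔS, ΔL, ΔJ).
(b)–(d): forbidden (parity, ΔL, ΔJ).
(c)–(d): forbidden (parity, ΔS, ΔL).
Allowed pairs: 0 of 6.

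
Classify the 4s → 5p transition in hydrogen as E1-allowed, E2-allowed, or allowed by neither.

Δl = 1 − 0 = +1; l_i + l_f = 1.
E1 (Δl = ±1): satisfied.
E2 (Δl = 0,±2, l_i+l_f ≥ 2): not satisfied.

E1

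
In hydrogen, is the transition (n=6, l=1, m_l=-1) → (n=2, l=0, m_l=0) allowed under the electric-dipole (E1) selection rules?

allowed

Δl = 0 − 1 = -1; the E1 rule Δl = ±1 is satisfied.
m_l: -1 → 0 (Δm_l = +1). |Δm_l| ≤ 1 satisfied.
All E1 selection rules are satisfied.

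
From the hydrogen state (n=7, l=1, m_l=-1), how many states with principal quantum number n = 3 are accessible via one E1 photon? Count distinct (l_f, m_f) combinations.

4

E1 requires Δl = ±1, so l_f ∈ {0, 2}; with 0 ≤ l_f ≤ n_f−1 = 2, the allowed l_f values are {0, 2}.
For l_f = 0: m_f ∈ {m_i−1, m_i, m_i+1} ∩ [−0, 0] = {0} → 1 state.
For l_f = 2: m_f ∈ {m_i−1, m_i, m_i+1} ∩ [−2, 2] = {-2, -1, 0} → 3 states.
Total: 4.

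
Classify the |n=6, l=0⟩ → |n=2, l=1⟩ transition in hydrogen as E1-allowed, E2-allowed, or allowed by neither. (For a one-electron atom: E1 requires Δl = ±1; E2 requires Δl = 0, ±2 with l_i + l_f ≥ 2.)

Δl = 1 − 0 = +1; l_i + l_f = 1.
E1 (Δl = ±1): satisfied.
E2 (Δl = 0,±2, l_i+l_f ≥ 2): not satisfied.

E1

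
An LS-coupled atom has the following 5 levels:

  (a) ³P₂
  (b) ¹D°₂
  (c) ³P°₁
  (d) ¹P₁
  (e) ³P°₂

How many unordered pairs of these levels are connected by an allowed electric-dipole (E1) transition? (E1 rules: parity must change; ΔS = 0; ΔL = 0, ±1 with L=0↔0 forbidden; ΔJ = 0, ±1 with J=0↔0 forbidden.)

(a)–(b): forbidden (ΔS).
(a)–(c): allowed.
(a)–(d): forbidden (parity, ΔS).
(a)–(e): allowed.
(b)–(c): forbidden (parity, ΔS).
(b)–(d): allowed.
(b)–(e): forbidden (parity, ΔS).
(c)–(d): forbidden (ΔS).
(c)–(e): forbidden (parity).
(d)–(e): forbidden (ΔS).
Allowed pairs: 3 of 10.

3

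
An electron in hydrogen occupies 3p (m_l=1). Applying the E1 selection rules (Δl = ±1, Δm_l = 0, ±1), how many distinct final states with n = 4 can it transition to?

E1 requires Δl = ±1, so l_f ∈ {0, 2}; with 0 ≤ l_f ≤ n_f−1 = 3, the allowed l_f values are {0, 2}.
For l_f = 0: m_f ∈ {m_i−1, m_i, m_i+1} ∩ [−0, 0] = {0} → 1 state.
For l_f = 2: m_f ∈ {m_i−1, m_i, m_i+1} ∩ [−2, 2] = {0, 1, 2} → 3 states.
Total: 4.

4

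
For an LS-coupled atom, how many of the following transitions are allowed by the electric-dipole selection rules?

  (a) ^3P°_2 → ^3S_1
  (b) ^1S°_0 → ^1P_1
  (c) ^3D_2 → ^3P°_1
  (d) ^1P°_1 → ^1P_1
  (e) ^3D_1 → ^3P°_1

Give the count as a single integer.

5

(a) allowed
(b) allowed
(c) allowed
(d) allowed
(e) allowed
Total allowed: 5 of 5.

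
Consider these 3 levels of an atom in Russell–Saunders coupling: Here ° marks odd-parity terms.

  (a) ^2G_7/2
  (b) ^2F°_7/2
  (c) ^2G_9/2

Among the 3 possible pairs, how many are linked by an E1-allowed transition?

2

(a)–(b): allowed.
(a)–(c): forbidden (parity).
(b)–(c): allowed.
Allowed pairs: 2 of 3.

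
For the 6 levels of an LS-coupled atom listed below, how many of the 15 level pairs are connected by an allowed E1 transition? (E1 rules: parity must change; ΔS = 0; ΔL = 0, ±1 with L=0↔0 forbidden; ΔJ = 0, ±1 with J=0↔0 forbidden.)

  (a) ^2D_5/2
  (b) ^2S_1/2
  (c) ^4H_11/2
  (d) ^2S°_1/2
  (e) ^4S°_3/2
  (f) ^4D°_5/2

0

(a)–(b): forbidden (parity, ΔL, ΔJ).
(a)–(c): forbidden (parity, ΔS, ΔL, ΔJ).
(a)–(d): forbidden (ΔL, ΔJ).
(a)–(e): forbidden (ΔS, ΔL).
(a)–(f): forbidden (ΔS).
(b)–(c): forbidden (parity, ΔS, ΔL, ΔJ).
(b)–(d): forbidden (ΔL).
(b)–(e): forbidden (ΔS, ΔL).
(b)–(f): forbidden (ΔS, ΔL, ΔJ).
(c)–(d): forbidden (ΔS, ΔL, ΔJ).
(c)–(e): forbidden (ΔL, ΔJ).
(c)–(f): forbidden (ΔL, ΔJ).
(d)–(e): forbidden (parity, ΔS, ΔL).
(d)–(f): forbidden (parity, ΔS, ΔL, ΔJ).
(e)–(f): forbidden (parity, ΔL).
Allowed pairs: 0 of 15.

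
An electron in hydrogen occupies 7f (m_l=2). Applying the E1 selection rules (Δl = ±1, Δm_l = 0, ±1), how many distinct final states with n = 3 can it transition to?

2

E1 requires Δl = ±1, so l_f ∈ {2, 4}; with 0 ≤ l_f ≤ n_f−1 = 2, the allowed l_f values are {2}.
For l_f = 2: m_f ∈ {m_i−1, m_i, m_i+1} ∩ [−2, 2] = {1, 2} → 2 states.
Total: 2.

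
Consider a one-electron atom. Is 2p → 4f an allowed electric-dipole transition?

Initial l = 1, final l = 3, so Δl = +2. E1 requires Δl = ±1: ✗.
The transition is electric-dipole forbidden.

forbidden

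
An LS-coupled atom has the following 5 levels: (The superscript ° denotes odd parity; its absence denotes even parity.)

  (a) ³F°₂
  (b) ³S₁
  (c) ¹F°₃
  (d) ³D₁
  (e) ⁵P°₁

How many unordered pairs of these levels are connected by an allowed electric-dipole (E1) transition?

(a)–(b): forbidden (ΔL).
(a)–(c): forbidden (parity, ΔS).
(a)–(d): allowed.
(a)–(e): forbidden (parity, ΔS, ΔL).
(b)–(c): forbidden (ΔS, ΔL, ΔJ).
(b)–(d): forbidden (parity, ΔL).
(b)–(e): forbidden (ΔS).
(c)–(d): forbidden (ΔS, ΔJ).
(c)–(e): forbidden (parity, ΔS, ΔL, ΔJ).
(d)–(e): forbidden (ΔS).
Allowed pairs: 1 of 10.

1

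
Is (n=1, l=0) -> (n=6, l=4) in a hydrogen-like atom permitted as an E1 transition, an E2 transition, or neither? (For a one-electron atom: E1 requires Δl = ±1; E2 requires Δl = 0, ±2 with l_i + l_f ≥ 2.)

Δl = 4 − 0 = +4; l_i + l_f = 4.
E1 (Δl = ±1): not satisfied.
E2 (Δl = 0,±2, l_i+l_f ≥ 2): not satisfied.

neither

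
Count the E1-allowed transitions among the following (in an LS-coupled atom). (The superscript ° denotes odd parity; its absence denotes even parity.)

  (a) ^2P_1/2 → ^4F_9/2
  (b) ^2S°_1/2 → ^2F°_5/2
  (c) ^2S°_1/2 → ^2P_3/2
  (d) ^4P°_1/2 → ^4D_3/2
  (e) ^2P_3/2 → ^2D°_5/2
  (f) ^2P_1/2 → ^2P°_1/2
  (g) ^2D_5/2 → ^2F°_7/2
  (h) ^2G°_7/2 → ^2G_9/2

(a) forbidden (parity, ΔS, ΔL, ΔJ fail)
(b) forbidden (parity, ΔL, ΔJ fail)
(c) allowed
(d) allowed
(e) allowed
(f) allowed
(g) allowed
(h) allowed
Total allowed: 6 of 8.

6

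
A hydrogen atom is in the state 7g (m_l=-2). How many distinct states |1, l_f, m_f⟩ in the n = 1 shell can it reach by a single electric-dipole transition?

E1 requires l_f ∈ {3, 5}, but neither lies in [0, 0], so no final state is reachable.
Total: 0.

0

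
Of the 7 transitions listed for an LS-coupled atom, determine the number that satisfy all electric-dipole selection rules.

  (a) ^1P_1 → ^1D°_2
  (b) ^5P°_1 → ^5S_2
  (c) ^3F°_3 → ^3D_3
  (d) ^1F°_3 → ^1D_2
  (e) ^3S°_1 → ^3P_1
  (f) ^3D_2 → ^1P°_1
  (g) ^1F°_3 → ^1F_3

(a) allowed
(b) allowed
(c) allowed
(d) allowed
(e) allowed
(f) forbidden (ΔS fails)
(g) allowed
Total allowed: 6 of 7.

6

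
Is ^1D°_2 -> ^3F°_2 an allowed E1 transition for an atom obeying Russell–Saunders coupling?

forbidden

Reading off the term symbols: S 0→1, L 2→3, J 2→2, parity odd→odd.
Parity must change: odd → odd — ✗.
ΔJ = 0, ±1 (not J=0↔0): J: 2 → 2, ΔJ = +0 — ✓.
ΔL = 0, ±1 (not L=0↔0): L: 2 → 3, ΔL = +1 — ✓.
ΔS = 0: S: 0 → 1 — ✗.
Rule(s) violated: parity, ΔS.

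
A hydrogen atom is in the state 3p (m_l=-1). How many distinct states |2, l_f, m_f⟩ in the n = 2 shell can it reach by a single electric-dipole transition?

E1 requires Δl = ±1, so l_f ∈ {0, 2}; with 0 ≤ l_f ≤ n_f−1 = 1, the allowed l_f values are {0}.
For l_f = 0: m_f ∈ {m_i−1, m_i, m_i+1} ∩ [−0, 0] = {0} → 1 state.
Total: 1.

1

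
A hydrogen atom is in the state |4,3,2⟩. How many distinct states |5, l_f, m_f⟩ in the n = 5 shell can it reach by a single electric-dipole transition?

5

E1 requires Δl = ±1, so l_f ∈ {2, 4}; with 0 ≤ l_f ≤ n_f−1 = 4, the allowed l_f values are {2, 4}.
For l_f = 2: m_f ∈ {m_i−1, m_i, m_i+1} ∩ [−2, 2] = {1, 2} → 2 states.
For l_f = 4: m_f ∈ {m_i−1, m_i, m_i+1} ∩ [−4, 4] = {1, 2, 3} → 3 states.
Total: 5.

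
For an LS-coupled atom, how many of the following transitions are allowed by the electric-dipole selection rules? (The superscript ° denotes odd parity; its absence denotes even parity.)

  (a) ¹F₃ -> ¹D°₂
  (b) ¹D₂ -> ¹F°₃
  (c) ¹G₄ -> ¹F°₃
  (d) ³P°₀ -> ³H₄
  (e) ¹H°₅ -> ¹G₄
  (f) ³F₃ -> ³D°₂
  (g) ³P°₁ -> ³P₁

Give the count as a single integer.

6

(a) allowed
(b) allowed
(c) allowed
(d) forbidden (ΔL, ΔJ fail)
(e) allowed
(f) allowed
(g) allowed
Total allowed: 6 of 7.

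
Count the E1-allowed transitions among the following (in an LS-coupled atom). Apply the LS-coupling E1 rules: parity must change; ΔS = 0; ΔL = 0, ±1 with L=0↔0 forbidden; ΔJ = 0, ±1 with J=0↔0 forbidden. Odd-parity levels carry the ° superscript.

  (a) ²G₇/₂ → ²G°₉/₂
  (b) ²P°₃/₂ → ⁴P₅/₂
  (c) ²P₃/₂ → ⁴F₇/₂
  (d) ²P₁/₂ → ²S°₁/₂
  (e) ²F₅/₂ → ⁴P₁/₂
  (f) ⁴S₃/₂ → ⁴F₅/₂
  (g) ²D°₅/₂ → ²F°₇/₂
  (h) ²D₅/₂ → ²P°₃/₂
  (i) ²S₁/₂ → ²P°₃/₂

4

(a) allowed
(b) forbidden (ΔS fails)
(c) forbidden (parity, ΔS, ΔL, ΔJ fail)
(d) allowed
(e) forbidden (parity, ΔS, ΔL, ΔJ fail)
(f) forbidden (parity, ΔL fail)
(g) forbidden (parity fails)
(h) allowed
(i) allowed
Total allowed: 4 of 9.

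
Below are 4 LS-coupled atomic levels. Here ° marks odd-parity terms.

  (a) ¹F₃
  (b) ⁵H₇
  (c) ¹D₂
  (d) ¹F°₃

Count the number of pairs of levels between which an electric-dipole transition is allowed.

2

(a)–(b): forbidden (parity, ΔS, ΔL, ΔJ).
(a)–(c): forbidden (parity).
(a)–(d): allowed.
(b)–(c): forbidden (parity, ΔS, ΔL, ΔJ).
(b)–(d): forbidden (ΔS, ΔL, ΔJ).
(c)–(d): allowed.
Allowed pairs: 2 of 6.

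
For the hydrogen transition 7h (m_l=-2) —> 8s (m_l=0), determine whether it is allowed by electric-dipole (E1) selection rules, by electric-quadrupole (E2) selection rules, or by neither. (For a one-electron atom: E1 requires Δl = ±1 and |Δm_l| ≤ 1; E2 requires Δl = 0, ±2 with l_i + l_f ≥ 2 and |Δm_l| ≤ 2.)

neither

Δl = 0 − 5 = -5; l_i + l_f = 5.
Δm_l = +2.
E1 (Δl = ±1, |Δm_l| ≤ 1): not satisfied.
E2 (Δl = 0,±2, l_i+l_f ≥ 2, |Δm_l| ≤ 2): not satisfied.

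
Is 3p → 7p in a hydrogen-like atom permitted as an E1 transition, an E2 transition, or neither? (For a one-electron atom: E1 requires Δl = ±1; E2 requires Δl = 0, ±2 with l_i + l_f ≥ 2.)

E2

Δl = 1 − 1 = +0; l_i + l_f = 2.
E1 (Δl = ±1): not satisfied.
E2 (Δl = 0,±2, l_i+l_f ≥ 2): satisfied.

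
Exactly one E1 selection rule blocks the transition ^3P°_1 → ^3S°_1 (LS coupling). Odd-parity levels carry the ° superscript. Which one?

Parity must change: odd → odd — ✗.
ΔS = 0: S: 1 → 1 — ✓.
ΔL = 0, ±1 (not L=0↔0): L: 1 → 0, ΔL = -1 — ✓.
ΔJ = 0, ±1 (not J=0↔0): J: 1 → 1, ΔJ = +0 — ✓.

parity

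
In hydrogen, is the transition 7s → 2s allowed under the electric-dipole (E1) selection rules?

forbidden

l: 0 → 0 (Δl = +0). Δl = ±1 fails.
The transition is electric-dipole forbidden.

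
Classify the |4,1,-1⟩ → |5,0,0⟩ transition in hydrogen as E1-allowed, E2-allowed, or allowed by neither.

E1

Δl = 0 − 1 = -1; l_i + l_f = 1.
Δm_l = +1.
E1 (Δl = ±1, |Δm_l| ≤ 1): satisfied.
E2 (Δl = 0,±2, l_i+l_f ≥ 2, |Δm_l| ≤ 2): not satisfied.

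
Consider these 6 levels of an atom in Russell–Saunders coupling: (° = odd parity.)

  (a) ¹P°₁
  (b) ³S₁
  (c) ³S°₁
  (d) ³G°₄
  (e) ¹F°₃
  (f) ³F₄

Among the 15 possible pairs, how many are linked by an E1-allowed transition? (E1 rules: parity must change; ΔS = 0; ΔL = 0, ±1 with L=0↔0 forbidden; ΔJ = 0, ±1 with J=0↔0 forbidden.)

1

(a)–(b): forbidden (ΔS).
(a)–(c): forbidden (parity, ΔS).
(a)–(d): forbidden (parity, ΔS, ΔL, ΔJ).
(a)–(e): forbidden (parity, ΔL, ΔJ).
(a)–(f): forbidden (ΔS, ΔL, ΔJ).
(b)–(c): forbidden (ΔL).
(b)–(d): forbidden (ΔL, ΔJ).
(b)–(e): forbidden (ΔS, ΔL, ΔJ).
(b)–(f): forbidden (parity, ΔL, ΔJ).
(c)–(d): forbidden (parity, ΔL, ΔJ).
(c)–(e): forbidden (parity, ΔS, ΔL, ΔJ).
(c)–(f): forbidden (ΔL, ΔJ).
(d)–(e): forbidden (parity, ΔS).
(d)–(f): allowed.
(e)–(f): forbidden (ΔS).
Allowed pairs: 1 of 15.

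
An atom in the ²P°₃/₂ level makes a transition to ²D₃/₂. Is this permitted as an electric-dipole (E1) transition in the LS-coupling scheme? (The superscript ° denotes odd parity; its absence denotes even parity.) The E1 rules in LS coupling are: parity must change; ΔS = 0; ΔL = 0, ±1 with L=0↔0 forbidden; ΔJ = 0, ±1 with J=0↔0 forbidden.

Reading off the term symbols: S 1/2→1/2, L 1→2, J 3/2→3/2, parity odd→even.
Parity must change: odd → even — passes.
ΔS = 0: S: 1/2 → 1/2 — passes.
ΔL = 0, ±1 (not L=0↔0): L: 1 → 2, ΔL = +1 — passes.
ΔJ = 0, ±1 (not J=0↔0): J: 3/2 → 3/2, ΔJ = +0 — passes.
All four E1 rules are satisfied.

allowed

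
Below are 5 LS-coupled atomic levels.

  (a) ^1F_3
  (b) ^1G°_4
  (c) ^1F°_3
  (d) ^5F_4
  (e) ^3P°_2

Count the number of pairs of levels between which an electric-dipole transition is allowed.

(a)–(b): allowed.
(a)–(c): allowed.
(a)–(d): forbidden (parity, ΔS).
(a)–(e): forbidden (ΔS, ΔL).
(b)–(c): forbidden (parity).
(b)–(d): forbidden (ΔS).
(b)–(e): forbidden (parity, ΔS, ΔL, ΔJ).
(c)–(d): forbidden (ΔS).
(c)–(e): forbidden (parity, ΔS, ΔL).
(d)–(e): forbidden (ΔS, ΔL, ΔJ).
Allowed pairs: 2 of 10.

2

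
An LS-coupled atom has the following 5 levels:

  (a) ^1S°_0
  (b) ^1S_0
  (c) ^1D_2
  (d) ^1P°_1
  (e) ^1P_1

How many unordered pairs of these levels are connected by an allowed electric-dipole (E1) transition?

(a)–(b): forbidden (ΔL, ΔJ).
(a)–(c): forbidden (ΔL, ΔJ).
(a)–(d): forbidden (parity).
(a)–(e): allowed.
(b)–(c): forbidden (parity, ΔL, ΔJ).
(b)–(d): allowed.
(b)–(e): forbidden (parity).
(c)–(d): allowed.
(c)–(e): forbidden (parity).
(d)–(e): allowed.
Allowed pairs: 4 of 10.

4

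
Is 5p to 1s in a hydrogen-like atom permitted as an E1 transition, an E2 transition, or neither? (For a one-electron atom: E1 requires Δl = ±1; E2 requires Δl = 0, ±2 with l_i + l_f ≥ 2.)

Δl = 0 − 1 = -1; l_i + l_f = 1.
E1 (Δl = ±1): satisfied.
E2 (Δl = 0,±2, l_i+l_f ≥ 2): not satisfied.

E1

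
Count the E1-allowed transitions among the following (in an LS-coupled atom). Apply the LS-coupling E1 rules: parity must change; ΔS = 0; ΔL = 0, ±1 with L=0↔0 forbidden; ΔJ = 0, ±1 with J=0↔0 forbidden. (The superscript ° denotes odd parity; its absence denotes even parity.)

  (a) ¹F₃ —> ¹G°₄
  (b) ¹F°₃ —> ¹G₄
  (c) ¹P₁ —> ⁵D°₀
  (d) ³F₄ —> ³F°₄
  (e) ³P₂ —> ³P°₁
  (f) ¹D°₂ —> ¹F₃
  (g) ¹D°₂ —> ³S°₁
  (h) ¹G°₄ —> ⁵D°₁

(a) allowed
(b) allowed
(c) forbidden (ΔS fails)
(d) allowed
(e) allowed
(f) allowed
(g) forbidden (parity, ΔS, ΔL fail)
(h) forbidden (parity, ΔS, ΔL, ΔJ fail)
Total allowed: 5 of 8.

5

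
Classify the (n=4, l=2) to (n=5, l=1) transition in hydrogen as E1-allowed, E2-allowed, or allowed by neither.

E1

Δl = 1 − 2 = -1; l_i + l_f = 3.
E1 (Δl = ±1): satisfied.
E2 (Δl = 0,±2, l_i+l_f ≥ 2): not satisfied.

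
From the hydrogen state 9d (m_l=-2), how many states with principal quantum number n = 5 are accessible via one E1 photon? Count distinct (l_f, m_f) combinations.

E1 requires Δl = ±1, so l_f ∈ {1, 3}; with 0 ≤ l_f ≤ n_f−1 = 4, the allowed l_f values are {1, 3}.
For l_f = 1: m_f ∈ {m_i−1, m_i, m_i+1} ∩ [−1, 1] = {-1} → 1 state.
For l_f = 3: m_f ∈ {m_i−1, m_i, m_i+1} ∩ [−3, 3] = {-3, -2, -1} → 3 states.
Total: 4.

4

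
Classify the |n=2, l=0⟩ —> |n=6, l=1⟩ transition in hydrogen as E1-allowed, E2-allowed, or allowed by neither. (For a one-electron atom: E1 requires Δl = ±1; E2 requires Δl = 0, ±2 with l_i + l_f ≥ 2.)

Δl = 1 − 0 = +1; l_i + l_f = 1.
E1 (Δl = ±1): satisfied.
E2 (Δl = 0,±2, l_i+l_f ≥ 2): not satisfied.

E1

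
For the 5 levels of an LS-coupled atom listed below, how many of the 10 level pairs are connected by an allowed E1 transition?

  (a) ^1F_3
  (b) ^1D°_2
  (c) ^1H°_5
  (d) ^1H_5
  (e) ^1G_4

3

(a)–(b): allowed.
(a)–(c): forbidden (ΔL, ΔJ).
(a)–(d): forbidden (parity, ΔL, ΔJ).
(a)–(e): forbidden (parity).
(b)–(c): forbidden (parity, ΔL, ΔJ).
(b)–(d): forbidden (ΔL, ΔJ).
(b)–(e): forbidden (ΔL, ΔJ).
(c)–(d): allowed.
(c)–(e): allowed.
(d)–(e): forbidden (parity).
Allowed pairs: 3 of 10.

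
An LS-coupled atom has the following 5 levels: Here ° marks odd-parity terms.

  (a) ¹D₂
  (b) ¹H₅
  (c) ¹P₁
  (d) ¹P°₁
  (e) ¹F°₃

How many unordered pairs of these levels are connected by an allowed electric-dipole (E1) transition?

(a)–(b): forbidden (parity, ΔL, ΔJ).
(a)–(c): forbidden (parity).
(a)–(d): allowed.
(a)–(e): allowed.
(b)–(c): forbidden (parity, ΔL, ΔJ).
(b)–(d): forbidden (ΔL, ΔJ).
(b)–(e): forbidden (ΔL, ΔJ).
(c)–(d): allowed.
(c)–(e): forbidden (ΔL, ΔJ).
(d)–(e): forbidden (parity, ΔL, ΔJ).
Allowed pairs: 3 of 10.

3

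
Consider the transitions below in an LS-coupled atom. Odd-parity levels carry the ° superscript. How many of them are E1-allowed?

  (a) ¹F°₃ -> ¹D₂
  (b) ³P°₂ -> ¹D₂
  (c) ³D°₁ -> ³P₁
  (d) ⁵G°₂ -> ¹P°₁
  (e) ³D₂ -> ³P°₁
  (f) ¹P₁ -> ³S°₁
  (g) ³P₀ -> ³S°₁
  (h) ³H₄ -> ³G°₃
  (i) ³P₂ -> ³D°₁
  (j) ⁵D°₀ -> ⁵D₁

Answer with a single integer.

7

(a) allowed
(b) forbidden (ΔS fails)
(c) allowed
(d) forbidden (parity, ΔS, ΔL fail)
(e) allowed
(f) forbidden (ΔS fails)
(g) allowed
(h) allowed
(i) allowed
(j) allowed
Total allowed: 7 of 10.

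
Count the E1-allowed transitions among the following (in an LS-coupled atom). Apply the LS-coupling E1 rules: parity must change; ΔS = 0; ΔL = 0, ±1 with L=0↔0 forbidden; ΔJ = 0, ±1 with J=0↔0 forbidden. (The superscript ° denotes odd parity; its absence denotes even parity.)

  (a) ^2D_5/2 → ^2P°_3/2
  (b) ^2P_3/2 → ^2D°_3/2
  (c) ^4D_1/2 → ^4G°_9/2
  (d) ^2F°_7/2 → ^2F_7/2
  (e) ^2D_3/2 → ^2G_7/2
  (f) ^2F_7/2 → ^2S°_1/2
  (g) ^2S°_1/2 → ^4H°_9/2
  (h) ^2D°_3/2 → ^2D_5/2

4

(a) allowed
(b) allowed
(c) forbidden (ΔL, ΔJ fail)
(d) allowed
(e) forbidden (parity, ΔL, ΔJ fail)
(f) forbidden (ΔL, ΔJ fail)
(g) forbidden (parity, ΔS, ΔL, ΔJ fail)
(h) allowed
Total allowed: 4 of 8.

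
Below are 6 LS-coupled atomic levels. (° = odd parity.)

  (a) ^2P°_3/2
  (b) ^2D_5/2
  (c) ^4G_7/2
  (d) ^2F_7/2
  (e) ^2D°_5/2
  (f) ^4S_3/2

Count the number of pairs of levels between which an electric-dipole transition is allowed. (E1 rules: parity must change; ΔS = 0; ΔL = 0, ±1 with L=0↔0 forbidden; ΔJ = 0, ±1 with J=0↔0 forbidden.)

3

(a)–(b): allowed.
(a)–(c): forbidden (ΔS, ΔL, ΔJ).
(a)–(d): forbidden (ΔL, ΔJ).
(a)–(e): forbidden (parity).
(a)–(f): forbidden (ΔS).
(b)–(c): forbidden (parity, ΔS, ΔL).
(b)–(d): forbidden (parity).
(b)–(e): allowed.
(b)–(f): forbidden (parity, ΔS, ΔL).
(c)–(d): forbidden (parity, ΔS).
(c)–(e): forbidden (ΔS, ΔL).
(c)–(f): forbidden (parity, ΔL, ΔJ).
(d)–(e): allowed.
(d)–(f): forbidden (parity, ΔS, ΔL, ΔJ).
(e)–(f): forbidden (ΔS, ΔL).
Allowed pairs: 3 of 15.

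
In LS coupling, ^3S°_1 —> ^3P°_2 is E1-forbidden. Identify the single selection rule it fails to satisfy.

parity

Parity must change: odd → odd — ✗.
ΔL = 0, ±1 (not L=0↔0): L: 0 → 1, ΔL = +1 — ✓.
ΔS = 0: S: 1 → 1 — ✓.
ΔJ = 0, ±1 (not J=0↔0): J: 1 → 2, ΔJ = +1 — ✓.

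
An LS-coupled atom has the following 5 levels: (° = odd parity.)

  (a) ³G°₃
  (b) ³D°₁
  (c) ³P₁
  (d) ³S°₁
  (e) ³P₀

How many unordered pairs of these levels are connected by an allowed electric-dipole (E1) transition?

(a)–(b): forbidden (parity, ΔL, ΔJ).
(a)–(c): forbidden (ΔL, ΔJ).
(a)–(d): forbidden (parity, ΔL, ΔJ).
(a)–(e): forbidden (ΔL, ΔJ).
(b)–(c): allowed.
(b)–(d): forbidden (parity, ΔL).
(b)–(e): allowed.
(c)–(d): allowed.
(c)–(e): forbidden (parity).
(d)–(e): allowed.
Allowed pairs: 4 of 10.

4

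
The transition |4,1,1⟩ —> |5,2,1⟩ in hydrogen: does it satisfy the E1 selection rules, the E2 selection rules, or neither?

E1

Δl = 2 − 1 = +1; l_i + l_f = 3.
Δm_l = +0.
E1 (Δl = ±1, |Δm_l| ≤ 1): satisfied.
E2 (Δl = 0,±2, l_i+l_f ≥ 2, |Δm_l| ≤ 2): not satisfied.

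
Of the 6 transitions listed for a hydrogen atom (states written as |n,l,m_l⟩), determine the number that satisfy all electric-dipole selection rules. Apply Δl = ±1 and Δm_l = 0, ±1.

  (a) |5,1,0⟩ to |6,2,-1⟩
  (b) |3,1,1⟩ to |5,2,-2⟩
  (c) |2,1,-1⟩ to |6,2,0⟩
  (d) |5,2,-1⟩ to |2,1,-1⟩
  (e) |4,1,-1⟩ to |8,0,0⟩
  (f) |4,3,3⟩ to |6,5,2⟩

4

(a) allowed
(b) forbidden — Δm_l = -3 (E1 requires Δm_l = 0, ±1)
(c) allowed
(d) allowed
(e) allowed
(f) forbidden — Δl = +2 (E1 requires Δl = ±1)
Total allowed: 4 of 6.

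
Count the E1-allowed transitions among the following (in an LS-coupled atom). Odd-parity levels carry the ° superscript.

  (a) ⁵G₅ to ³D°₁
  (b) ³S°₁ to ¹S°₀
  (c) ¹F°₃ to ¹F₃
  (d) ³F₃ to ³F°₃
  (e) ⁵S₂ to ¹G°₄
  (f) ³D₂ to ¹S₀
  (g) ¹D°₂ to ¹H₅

2

(a) forbidden (ΔS, ΔL, ΔJ fail)
(b) forbidden (parity, ΔS, ΔL fail)
(c) allowed
(d) allowed
(e) forbidden (ΔS, ΔL, ΔJ fail)
(f) forbidden (parity, ΔS, ΔL, ΔJ fail)
(g) forbidden (ΔL, ΔJ fail)
Total allowed: 2 of 7.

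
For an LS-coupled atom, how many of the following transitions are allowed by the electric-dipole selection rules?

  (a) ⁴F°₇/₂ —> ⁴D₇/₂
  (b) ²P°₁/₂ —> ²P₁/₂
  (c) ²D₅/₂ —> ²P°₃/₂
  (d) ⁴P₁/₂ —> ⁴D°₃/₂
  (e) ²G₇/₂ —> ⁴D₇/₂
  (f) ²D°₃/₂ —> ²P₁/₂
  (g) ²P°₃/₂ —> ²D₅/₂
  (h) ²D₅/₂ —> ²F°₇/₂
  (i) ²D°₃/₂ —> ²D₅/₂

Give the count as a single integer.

(a) allowed
(b) allowed
(c) allowed
(d) allowed
(e) forbidden (parity, ΔS, ΔL fail)
(f) allowed
(g) allowed
(h) allowed
(i) allowed
Total allowed: 8 of 9.

8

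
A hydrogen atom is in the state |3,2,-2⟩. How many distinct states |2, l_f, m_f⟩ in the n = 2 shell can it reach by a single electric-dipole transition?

1

E1 requires Δl = ±1, so l_f ∈ {1, 3}; with 0 ≤ l_f ≤ n_f−1 = 1, the allowed l_f values are {1}.
For l_f = 1: m_f ∈ {m_i−1, m_i, m_i+1} ∩ [−1, 1] = {-1} → 1 state.
Total: 1.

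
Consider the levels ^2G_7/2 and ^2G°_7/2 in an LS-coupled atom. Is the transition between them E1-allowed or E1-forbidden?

allowed

Reading off the term symbols: S 1/2→1/2, L 4→4, J 7/2→7/2, parity even→odd.
Parity must change: even → odd — ✓.
ΔS = 0: S: 1/2 → 1/2 — ✓.
ΔL = 0, ±1 (not L=0↔0): L: 4 → 4, ΔL = +0 — ✓.
ΔJ = 0, ±1 (not J=0↔0): J: 7/2 → 7/2, ΔJ = +0 — ✓.
All four E1 rules are satisfied.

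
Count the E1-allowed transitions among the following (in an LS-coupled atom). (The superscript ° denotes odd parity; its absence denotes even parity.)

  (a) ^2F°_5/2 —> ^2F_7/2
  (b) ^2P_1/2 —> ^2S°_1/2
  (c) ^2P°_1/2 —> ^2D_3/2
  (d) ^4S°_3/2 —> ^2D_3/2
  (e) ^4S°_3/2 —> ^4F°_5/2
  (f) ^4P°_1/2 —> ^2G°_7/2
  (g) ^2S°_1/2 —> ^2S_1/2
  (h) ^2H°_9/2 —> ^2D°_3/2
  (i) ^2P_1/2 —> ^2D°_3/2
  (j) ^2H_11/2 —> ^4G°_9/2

(a) allowed
(b) allowed
(c) allowed
(d) forbidden (ΔS, ΔL fail)
(e) forbidden (parity, ΔL fail)
(f) forbidden (parity, ΔS, ΔL, ΔJ fail)
(g) forbidden (ΔL fails)
(h) forbidden (parity, ΔL, ΔJ fail)
(i) allowed
(j) forbidden (ΔS fails)
Total allowed: 4 of 10.

4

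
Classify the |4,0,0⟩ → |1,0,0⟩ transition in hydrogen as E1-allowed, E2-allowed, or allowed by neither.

neither

Δl = 0 − 0 = +0; l_i + l_f = 0.
Δm_l = +0.
E1 (Δl = ±1, |Δm_l| ≤ 1): not satisfied.
E2 (Δl = 0,±2, l_i+l_f ≥ 2, |Δm_l| ≤ 2): not satisfied.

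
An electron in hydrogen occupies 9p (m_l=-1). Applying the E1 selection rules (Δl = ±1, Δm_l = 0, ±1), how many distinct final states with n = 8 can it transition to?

E1 requires Δl = ±1, so l_f ∈ {0, 2}; with 0 ≤ l_f ≤ n_f−1 = 7, the allowed l_f values are {0, 2}.
For l_f = 0: m_f ∈ {m_i−1, m_i, m_i+1} ∩ [−0, 0] = {0} → 1 state.
For l_f = 2: m_f ∈ {m_i−1, m_i, m_i+1} ∩ [−2, 2] = {-2, -1, 0} → 3 states.
Total: 4.

4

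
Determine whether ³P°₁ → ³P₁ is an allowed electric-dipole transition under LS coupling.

Reading off the term symbols: S 1→1, L 1→1, J 1→1, parity odd→even.
ΔJ = 0, ±1 (not J=0↔0): J: 1 → 1, ΔJ = +0 — satisfied.
ΔS = 0: S: 1 → 1 — satisfied.
Parity must change: odd → even — satisfied.
ΔL = 0, ±1 (not L=0↔0): L: 1 → 1, ΔL = +0 — satisfied.
All four E1 rules are satisfied.

allowed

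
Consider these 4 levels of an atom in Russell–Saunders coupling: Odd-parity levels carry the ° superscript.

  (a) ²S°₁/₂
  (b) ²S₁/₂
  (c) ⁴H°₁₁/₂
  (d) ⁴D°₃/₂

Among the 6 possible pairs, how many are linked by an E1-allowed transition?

(a)–(b): forbidden (ΔL).
(a)–(c): forbidden (parity, ΔS, ΔL, ΔJ).
(a)–(d): forbidden (parity, ΔS, ΔL).
(b)–(c): forbidden (ΔS, ΔL, ΔJ).
(b)–(d): forbidden (ΔS, ΔL).
(c)–(d): forbidden (parity, ΔL, ΔJ).
Allowed pairs: 0 of 6.

0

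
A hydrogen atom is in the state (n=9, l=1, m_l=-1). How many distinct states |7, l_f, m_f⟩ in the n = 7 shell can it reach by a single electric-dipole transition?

4

E1 requires Δl = ±1, so l_f ∈ {0, 2}; with 0 ≤ l_f ≤ n_f−1 = 6, the allowed l_f values are {0, 2}.
For l_f = 0: m_f ∈ {m_i−1, m_i, m_i+1} ∩ [−0, 0] = {0} → 1 state.
For l_f = 2: m_f ∈ {m_i−1, m_i, m_i+1} ∩ [−2, 2] = {-2, -1, 0} → 3 states.
Total: 4.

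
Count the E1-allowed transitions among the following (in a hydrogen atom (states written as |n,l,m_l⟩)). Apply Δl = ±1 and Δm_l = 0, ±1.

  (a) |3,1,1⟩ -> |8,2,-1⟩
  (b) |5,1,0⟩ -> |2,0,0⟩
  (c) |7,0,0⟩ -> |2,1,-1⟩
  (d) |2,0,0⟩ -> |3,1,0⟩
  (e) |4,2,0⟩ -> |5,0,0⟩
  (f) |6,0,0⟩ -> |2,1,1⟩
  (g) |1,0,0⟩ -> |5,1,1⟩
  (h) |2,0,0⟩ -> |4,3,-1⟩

(a) forbidden — Δm_l = -2 (E1 requires Δm_l = 0, ±1)
(b) allowed
(c) allowed
(d) allowed
(e) forbidden — Δl = -2 (E1 requires Δl = ±1)
(f) allowed
(g) allowed
(h) forbidden — Δl = +3 (E1 requires Δl = ±1)
Total allowed: 5 of 8.

5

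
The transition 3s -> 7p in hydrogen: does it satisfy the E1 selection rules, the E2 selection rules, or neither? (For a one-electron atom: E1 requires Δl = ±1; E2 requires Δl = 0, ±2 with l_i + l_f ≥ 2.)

Δl = 1 − 0 = +1; l_i + l_f = 1.
E1 (Δl = ±1): satisfied.
E2 (Δl = 0,±2, l_i+l_f ≥ 2): not satisfied.

E1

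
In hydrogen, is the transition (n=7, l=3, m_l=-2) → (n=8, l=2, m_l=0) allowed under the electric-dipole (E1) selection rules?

l: 3 → 2 (Δl = -1). Δl = ±1 ✓.
Δm_l = 0 − (-2) = +2. E1 requires Δm_l = 0, ±1: ✗.
The transition is electric-dipole forbidden.

forbidden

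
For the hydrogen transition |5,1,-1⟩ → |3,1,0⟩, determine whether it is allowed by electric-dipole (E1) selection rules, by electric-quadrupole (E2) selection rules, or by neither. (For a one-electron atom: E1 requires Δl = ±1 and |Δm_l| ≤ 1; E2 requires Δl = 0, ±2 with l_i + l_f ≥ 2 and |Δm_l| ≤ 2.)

Δl = 1 − 1 = +0; l_i + l_f = 2.
Δm_l = +1.
E1 (Δl = ±1, |Δm_l| ≤ 1): not satisfied.
E2 (Δl = 0,±2, l_i+l_f ≥ 2, |Δm_l| ≤ 2): satisfied.

E2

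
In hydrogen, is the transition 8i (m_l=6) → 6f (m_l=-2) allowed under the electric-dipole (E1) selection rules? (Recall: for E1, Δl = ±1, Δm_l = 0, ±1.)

forbidden

Δl = 3 − 6 = -3; the E1 rule Δl = ±1 is fails.
Δm_l = -2 − (6) = -8. E1 requires Δm_l = 0, ±1: fails.
The transition is electric-dipole forbidden.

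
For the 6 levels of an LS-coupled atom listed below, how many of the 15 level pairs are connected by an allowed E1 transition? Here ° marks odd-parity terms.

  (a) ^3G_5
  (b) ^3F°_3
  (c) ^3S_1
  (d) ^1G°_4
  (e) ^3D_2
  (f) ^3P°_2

3

(a)–(b): forbidden (ΔJ).
(a)–(c): forbidden (parity, ΔL, ΔJ).
(a)–(d): forbidden (ΔS).
(a)–(e): forbidden (parity, ΔL, ΔJ).
(a)–(f): forbidden (ΔL, ΔJ).
(b)–(c): forbidden (ΔL, ΔJ).
(b)–(d): forbidden (parity, ΔS).
(b)–(e): allowed.
(b)–(f): forbidden (parity, ΔL).
(c)–(d): forbidden (ΔS, ΔL, ΔJ).
(c)–(e): forbidden (parity, ΔL).
(c)–(f): allowed.
(d)–(e): forbidden (ΔS, ΔL, ΔJ).
(d)–(f): forbidden (parity, ΔS, ΔL, ΔJ).
(e)–(f): allowed.
Allowed pairs: 3 of 15.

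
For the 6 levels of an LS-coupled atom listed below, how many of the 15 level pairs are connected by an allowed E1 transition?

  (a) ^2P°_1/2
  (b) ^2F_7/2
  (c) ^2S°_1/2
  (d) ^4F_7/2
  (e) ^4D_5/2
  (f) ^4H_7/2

(a)–(b): forbidden (ΔL, ΔJ).
(a)–(c): forbidden (parity).
(a)–(d): forbidden (ΔS, ΔL, ΔJ).
(a)–(e): forbidden (ΔS, ΔJ).
(a)–(f): forbidden (ΔS, ΔL, ΔJ).
(b)–(c): forbidden (ΔL, ΔJ).
(b)–(d): forbidden (parity, ΔS).
(b)–(e): forbidden (parity, ΔS).
(b)–(f): forbidden (parity, ΔS, ΔL).
(c)–(d): forbidden (ΔS, ΔL, ΔJ).
(c)–(e): forbidden (ΔS, ΔL, ΔJ).
(c)–(f): forbidden (ΔS, ΔL, ΔJ).
(d)–(e): forbidden (parity).
(d)–(f): forbidden (parity, ΔL).
(e)–(f): forbidden (parity, ΔL).
Allowed pairs: 0 of 15.

0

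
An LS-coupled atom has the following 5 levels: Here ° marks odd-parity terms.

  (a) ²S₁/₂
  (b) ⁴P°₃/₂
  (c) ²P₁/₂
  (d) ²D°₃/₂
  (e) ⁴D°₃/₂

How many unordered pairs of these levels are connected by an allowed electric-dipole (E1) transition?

(a)–(b): forbidden (ΔS).
(a)–(c): forbidden (parity).
(a)–(d): forbidden (ΔL).
(a)–(e): forbidden (ΔS, ΔL).
(b)–(c): forbidden (ΔS).
(b)–(d): forbidden (parity, ΔS).
(b)–(e): forbidden (parity).
(c)–(d): allowed.
(c)–(e): forbidden (ΔS).
(d)–(e): forbidden (parity, ΔS).
Allowed pairs: 1 of 10.

1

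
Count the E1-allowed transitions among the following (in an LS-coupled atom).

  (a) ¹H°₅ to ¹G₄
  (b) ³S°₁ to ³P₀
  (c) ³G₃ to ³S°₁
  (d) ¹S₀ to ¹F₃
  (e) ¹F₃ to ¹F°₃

3

(a) allowed
(b) allowed
(c) forbidden (ΔL, ΔJ fail)
(d) forbidden (parity, ΔL, ΔJ fail)
(e) allowed
Total allowed: 3 of 5.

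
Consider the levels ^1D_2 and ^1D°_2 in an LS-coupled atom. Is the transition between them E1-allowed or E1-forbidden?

allowed

Parity must change: even → odd — ok.
ΔS = 0: S: 0 → 0 — ok.
ΔL = 0, ±1 (not L=0↔0): L: 2 → 2, ΔL = +0 — ok.
ΔJ = 0, ±1 (not J=0↔0): J: 2 → 2, ΔJ = +0 — ok.
All four E1 rules are satisfied.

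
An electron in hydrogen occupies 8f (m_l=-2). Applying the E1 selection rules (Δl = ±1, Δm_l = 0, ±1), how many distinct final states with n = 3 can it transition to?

2

E1 requires Δl = ±1, so l_f ∈ {2, 4}; with 0 ≤ l_f ≤ n_f−1 = 2, the allowed l_f values are {2}.
For l_f = 2: m_f ∈ {m_i−1, m_i, m_i+1} ∩ [−2, 2] = {-2, -1} → 2 states.
Total: 2.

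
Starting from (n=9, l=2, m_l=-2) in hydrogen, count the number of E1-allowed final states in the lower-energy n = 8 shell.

4

E1 requires Δl = ±1, so l_f ∈ {1, 3}; with 0 ≤ l_f ≤ n_f−1 = 7, the allowed l_f values are {1, 3}.
For l_f = 1: m_f ∈ {m_i−1, m_i, m_i+1} ∩ [−1, 1] = {-1} → 1 state.
For l_f = 3: m_f ∈ {m_i−1, m_i, m_i+1} ∩ [−3, 3] = {-3, -2, -1} → 3 states.
Total: 4.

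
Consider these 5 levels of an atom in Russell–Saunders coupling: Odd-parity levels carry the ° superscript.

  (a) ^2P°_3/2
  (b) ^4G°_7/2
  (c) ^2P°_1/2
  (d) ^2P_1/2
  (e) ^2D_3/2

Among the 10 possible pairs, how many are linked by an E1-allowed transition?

(a)–(b): forbidden (parity, ΔS, ΔL, ΔJ).
(a)–(c): forbidden (parity).
(a)–(d): allowed.
(a)–(e): allowed.
(b)–(c): forbidden (parity, ΔS, ΔL, ΔJ).
(b)–(d): forbidden (ΔS, ΔL, ΔJ).
(b)–(e): forbidden (ΔS, ΔL, ΔJ).
(c)–(d): allowed.
(c)–(e): allowed.
(d)–(e): forbidden (parity).
Allowed pairs: 4 of 10.

4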